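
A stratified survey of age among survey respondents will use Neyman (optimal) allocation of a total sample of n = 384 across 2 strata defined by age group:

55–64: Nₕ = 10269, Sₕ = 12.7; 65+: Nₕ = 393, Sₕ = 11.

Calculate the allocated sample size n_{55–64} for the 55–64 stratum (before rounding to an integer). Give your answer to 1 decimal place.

371.7

Neyman allocation: nₕ = n·NₕSₕ / Σⱼ NⱼSⱼ.
Σ NⱼSⱼ = 10269·12.7 + 393·11 = 134739.3.
n_{55–64} = 384·10269·12.7 / 134739.3 = 371.7.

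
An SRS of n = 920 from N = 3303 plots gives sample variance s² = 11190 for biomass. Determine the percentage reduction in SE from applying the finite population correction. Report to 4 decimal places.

f = n/N = 920/3303 = 0.27853467.
SE_no-fpc = √(s²/n) = 3.4875555; SE_fpc = √((1−f)s²/n) = 2.9622988.
Ratio = √(1−f) = 0.84939116. Reduction = 100·(1 − 0.84939116) = 15.0609%.

15.0609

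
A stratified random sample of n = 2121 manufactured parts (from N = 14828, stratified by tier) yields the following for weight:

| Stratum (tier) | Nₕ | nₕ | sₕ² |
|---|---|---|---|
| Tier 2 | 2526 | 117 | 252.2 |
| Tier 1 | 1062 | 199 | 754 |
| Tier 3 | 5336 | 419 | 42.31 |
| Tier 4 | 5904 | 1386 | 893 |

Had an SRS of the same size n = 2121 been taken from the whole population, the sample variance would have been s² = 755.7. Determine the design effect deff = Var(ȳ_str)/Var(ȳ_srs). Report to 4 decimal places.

Var(ȳ_str) = Σ Wₕ²(1−fₕ)sₕ²/nₕ with Wₕ = Nₕ/14828:
  Tier 2: (2526/14828)²·(1−117/2526)·252.2/117 = 0.059657385
  Tier 1: (1062/14828)²·(1−199/1062)·754/199 = 0.015793865
  Tier 3: (5336/14828)²·(1−419/5336)·42.31/419 = 0.012049801
  Tier 4: (5904/14828)²·(1−1386/5904)·893/1386 = 0.078165597
  → Var(ȳ_str) = 0.16566665.
Var(ȳ_srs) = (1 − 2121/14828)·755.7/2121 = 0.30532981.
deff = 0.16566665 / 0.30532981 = 0.5426.

0.5426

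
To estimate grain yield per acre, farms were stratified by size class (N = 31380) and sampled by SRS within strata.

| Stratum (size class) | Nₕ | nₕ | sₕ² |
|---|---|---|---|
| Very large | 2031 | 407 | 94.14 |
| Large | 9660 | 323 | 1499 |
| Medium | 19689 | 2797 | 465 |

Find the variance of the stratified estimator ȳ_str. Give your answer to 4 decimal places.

Var(ȳ_str) = Σₕ Wₕ²(1 − fₕ)sₕ²/nₕ with Wₕ = Nₕ/N, N = 31380.
Very large: Wₕ = 0.06472275; term = 0.06472275²·(1 − 0.20039389)·94.14/407 = 7.7476475 × 10^-4.
Large: Wₕ = 0.30783939; term = 0.30783939²·(1 − 0.03343685)·1499/323 = 0.4250869.
Medium: Wₕ = 0.62743786; term = 0.62743786²·(1 − 0.14205902)·465/2797 = 0.056151239.
Sum = 0.4820129.

0.4820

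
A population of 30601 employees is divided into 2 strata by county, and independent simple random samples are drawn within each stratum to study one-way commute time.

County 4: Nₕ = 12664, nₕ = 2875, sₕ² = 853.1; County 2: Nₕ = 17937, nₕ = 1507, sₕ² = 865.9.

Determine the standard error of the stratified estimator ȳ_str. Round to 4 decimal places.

0.4692

Var(ȳ_str) = Σₕ Wₕ²(1 − fₕ)sₕ²/nₕ with Wₕ = Nₕ/N, N = 30601.
County 4: Wₕ = 0.41384268; term = 0.41384268²·(1 − 0.22702148)·853.1/2875 = 0.039282587.
County 2: Wₕ = 0.58615732; term = 0.58615732²·(1 − 0.08401628)·865.9/1507 = 0.18083006.
Sum = 0.22011265.
SE = √(0.22011265) = 0.4692.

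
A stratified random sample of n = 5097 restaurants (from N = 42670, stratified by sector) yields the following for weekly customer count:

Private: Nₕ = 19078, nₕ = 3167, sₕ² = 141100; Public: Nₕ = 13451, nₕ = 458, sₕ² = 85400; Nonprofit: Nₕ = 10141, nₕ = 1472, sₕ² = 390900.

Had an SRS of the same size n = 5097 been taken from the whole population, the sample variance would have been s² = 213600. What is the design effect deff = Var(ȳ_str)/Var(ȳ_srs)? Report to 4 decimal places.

Var(ȳ_str) = Σ Wₕ²(1−fₕ)sₕ²/nₕ with Wₕ = Nₕ/42670:
  Private: (19078/42670)²·(1−3167/19078)·141100/3167 = 7.4278647
  Public: (13451/42670)²·(1−458/13451)·85400/458 = 17.898273
  Nonprofit: (10141/42670)²·(1−1472/10141)·390900/1472 = 12.822194
  → Var(ȳ_str) = 38.148332.
Var(ȳ_srs) = (1 − 5097/42670)·213600/5097 = 36.901145.
deff = 38.148332 / 36.901145 = 1.0338.

1.0338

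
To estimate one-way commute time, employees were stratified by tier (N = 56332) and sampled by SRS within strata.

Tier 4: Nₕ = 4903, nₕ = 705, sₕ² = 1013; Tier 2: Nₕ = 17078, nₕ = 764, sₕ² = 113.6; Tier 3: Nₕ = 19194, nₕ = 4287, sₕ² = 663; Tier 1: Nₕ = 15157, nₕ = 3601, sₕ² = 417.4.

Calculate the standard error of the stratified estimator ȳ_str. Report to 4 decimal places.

0.2067

Var(ȳ_str) = Σₕ Wₕ²(1 − fₕ)sₕ²/nₕ with Wₕ = Nₕ/N, N = 56332.
Tier 4: Wₕ = 0.08703756; term = 0.08703756²·(1 − 0.14378952)·1013/705 = 0.0093199657.
Tier 2: Wₕ = 0.30316694; term = 0.30316694²·(1 − 0.04473592)·113.6/764 = 0.013054856.
Tier 3: Wₕ = 0.34072996; term = 0.34072996²·(1 − 0.22335105)·663/4287 = 0.01394458.
Tier 1: Wₕ = 0.26906554; term = 0.26906554²·(1 − 0.23758000)·417.4/3601 = 0.0063979342.
Sum = 0.042717336.
SE = √(0.042717336) = 0.2067.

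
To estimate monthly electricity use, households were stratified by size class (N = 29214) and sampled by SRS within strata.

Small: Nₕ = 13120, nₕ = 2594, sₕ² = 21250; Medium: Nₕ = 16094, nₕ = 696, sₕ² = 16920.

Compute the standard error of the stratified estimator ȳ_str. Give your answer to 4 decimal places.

2.8956

Var(ȳ_str) = Σₕ Wₕ²(1 − fₕ)sₕ²/nₕ with Wₕ = Nₕ/N, N = 29214.
Small: Wₕ = 0.44909975; term = 0.44909975²·(1 − 0.19771341)·21250/2594 = 1.3255744.
Medium: Wₕ = 0.55090025; term = 0.55090025²·(1 − 0.04324593)·16920/696 = 7.0589057.
Sum = 8.3844801.
SE = √(8.3844801) = 2.8956.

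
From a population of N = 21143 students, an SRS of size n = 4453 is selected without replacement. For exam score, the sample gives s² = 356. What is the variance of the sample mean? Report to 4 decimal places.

Under SRS without replacement, Var(ȳ) = (1 − f)·s²/n with f = n/N = 4453/21143 = 0.21061344.
Var(ȳ) = (1 − 0.21061344)·356/4453 = 0.78938656·0.079946104 = 0.06310838.

0.0631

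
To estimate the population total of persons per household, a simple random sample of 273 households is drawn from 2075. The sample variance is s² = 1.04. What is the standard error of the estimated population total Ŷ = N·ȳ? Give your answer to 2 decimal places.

Var(Ŷ) = N²·Var(ȳ) = N²·(1 − n/N)·s²/n.
f = 273/2075 = 0.13156627; Var(ȳ) = 0.86843373·1.04/273 = 0.003308319.
Var(Ŷ) = 2075² · 0.003308319 = 14244.381.
SE(Ŷ) = √(14244.381) = 119.35.

119.35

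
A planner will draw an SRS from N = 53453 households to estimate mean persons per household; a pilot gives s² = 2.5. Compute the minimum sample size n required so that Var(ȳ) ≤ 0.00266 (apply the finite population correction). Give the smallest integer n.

Without fpc, n₀ = s²/D = 2.5/0.00266 = 939.8496.
With fpc, (1 − n/N)·s²/n ≤ D requires n ≥ n₀/(1 + n₀/N) = 939.8496/(1 + 939.8496/53453) = 923.6100.
Rounding up, n = 924.

924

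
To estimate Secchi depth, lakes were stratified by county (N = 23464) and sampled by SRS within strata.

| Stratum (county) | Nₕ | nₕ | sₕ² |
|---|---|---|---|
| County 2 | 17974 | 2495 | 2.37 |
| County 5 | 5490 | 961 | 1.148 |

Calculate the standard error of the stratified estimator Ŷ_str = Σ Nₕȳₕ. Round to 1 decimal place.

542.2

Var(Ŷ_str) = Σₕ Nₕ²(1 − fₕ)sₕ²/nₕ.
County 2: 17974²·(1 − 2495/17974)·2.37/2495 = 264280.69.
County 5: 5490²·(1 − 961/5490)·1.148/961 = 29702.511.
Sum = 293983.2.
SE = √(293983.2) = 542.2.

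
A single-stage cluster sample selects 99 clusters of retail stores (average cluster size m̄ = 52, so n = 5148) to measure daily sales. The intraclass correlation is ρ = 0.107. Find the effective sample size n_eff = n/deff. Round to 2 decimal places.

797.27

deff = 1 + (52 − 1)·0.107 = 1 + 5.457 = 6.457.
n_eff = 5148 / 6.457 = 797.27.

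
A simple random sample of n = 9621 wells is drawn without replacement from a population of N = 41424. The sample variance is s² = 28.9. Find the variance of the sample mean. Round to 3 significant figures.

0.00231

Under SRS without replacement, Var(ȳ) = (1 − f)·s²/n with f = n/N = 9621/41424 = 0.23225666.
Var(ȳ) = (1 − 0.23225666)·28.9/9621 = 0.76774334·0.0030038458 = 0.0023061826.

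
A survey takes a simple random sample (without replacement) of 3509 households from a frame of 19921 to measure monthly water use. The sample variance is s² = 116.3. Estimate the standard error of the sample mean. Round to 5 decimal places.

0.16524

Under SRS without replacement, Var(ȳ) = (1 − f)·s²/n with f = n/N = 3509/19921 = 0.17614578.
Var(ȳ) = (1 − 0.17614578)·116.3/3509 = 0.82385422·0.033143346 = 0.027305285.
SE(ȳ) = √(0.027305285) = 0.16524.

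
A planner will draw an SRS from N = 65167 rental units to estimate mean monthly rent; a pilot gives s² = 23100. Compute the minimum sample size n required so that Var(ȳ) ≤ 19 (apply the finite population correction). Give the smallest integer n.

1194

Without fpc, n₀ = s²/D = 23100/19 = 1215.7895.
With fpc, (1 − n/N)·s²/n ≤ D requires n ≥ n₀/(1 + n₀/N) = 1215.7895/(1 + 1215.7895/65167) = 1193.5225.
Rounding up, n = 1194.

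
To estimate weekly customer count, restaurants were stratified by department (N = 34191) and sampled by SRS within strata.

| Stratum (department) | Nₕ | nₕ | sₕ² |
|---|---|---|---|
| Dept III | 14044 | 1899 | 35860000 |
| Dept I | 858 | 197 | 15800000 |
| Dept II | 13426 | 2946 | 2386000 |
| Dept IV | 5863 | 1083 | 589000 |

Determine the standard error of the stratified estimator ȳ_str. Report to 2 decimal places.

53.89

Var(ȳ_str) = Σₕ Wₕ²(1 − fₕ)sₕ²/nₕ with Wₕ = Nₕ/N, N = 34191.
Dept III: Wₕ = 0.41075137; term = 0.41075137²·(1 − 0.13521789)·35860000/1899 = 2755.1805.
Dept I: Wₕ = 0.02509432; term = 0.02509432²·(1 − 0.22960373)·15800000/197 = 38.909532.
Dept II: Wₕ = 0.39267644; term = 0.39267644²·(1 − 0.21942500)·2386000/2946 = 97.481458.
Dept IV: Wₕ = 0.17147787; term = 0.17147787²·(1 − 0.18471772)·589000/1083 = 13.038001.
Sum = 2904.6095.
SE = √(2904.6095) = 53.89.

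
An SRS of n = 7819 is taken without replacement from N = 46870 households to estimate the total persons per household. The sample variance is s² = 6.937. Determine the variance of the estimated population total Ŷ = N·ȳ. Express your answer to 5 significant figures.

1.6239 × 10^6

Var(Ŷ) = N²·Var(ȳ) = N²·(1 − n/N)·s²/n.
f = 7819/46870 = 0.16682313; Var(ȳ) = 0.83317687·6.937/7819 = 7.3919273 × 10^-4.
Var(Ŷ) = 46870² · (7.3919273 × 10^-4) = 1.6238563 × 10^6.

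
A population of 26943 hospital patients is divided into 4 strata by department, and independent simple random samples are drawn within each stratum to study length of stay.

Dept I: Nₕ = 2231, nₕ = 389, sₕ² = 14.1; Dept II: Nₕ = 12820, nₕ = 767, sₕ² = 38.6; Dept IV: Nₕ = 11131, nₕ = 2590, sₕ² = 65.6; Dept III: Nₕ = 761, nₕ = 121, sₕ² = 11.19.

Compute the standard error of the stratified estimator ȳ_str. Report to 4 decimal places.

Var(ȳ_str) = Σₕ Wₕ²(1 − fₕ)sₕ²/nₕ with Wₕ = Nₕ/N, N = 26943.
Dept I: Wₕ = 0.08280444; term = 0.08280444²·(1 − 0.17436127)·14.1/389 = 2.0519501 × 10^-4.
Dept II: Wₕ = 0.47581932; term = 0.47581932²·(1 − 0.05982839)·38.6/767 = 0.010712312.
Dept IV: Wₕ = 0.41313143; term = 0.41313143²·(1 − 0.23268350)·65.6/2590 = 0.0033170734.
Dept III: Wₕ = 0.02824481; term = 0.02824481²·(1 − 0.15900131)·11.19/121 = 6.2046522 × 10^-5.
Sum = 0.014296627.
SE = √(0.014296627) = 0.1196.

0.1196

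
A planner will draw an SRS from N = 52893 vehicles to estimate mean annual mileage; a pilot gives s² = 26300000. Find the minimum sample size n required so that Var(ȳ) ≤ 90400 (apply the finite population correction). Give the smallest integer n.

290

Without fpc, n₀ = s²/D = 26300000/90400 = 290.9292.
With fpc, (1 − n/N)·s²/n ≤ D requires n ≥ n₀/(1 + n₀/N) = 290.9292/(1 + 290.9292/52893) = 289.3377.
Rounding up, n = 290.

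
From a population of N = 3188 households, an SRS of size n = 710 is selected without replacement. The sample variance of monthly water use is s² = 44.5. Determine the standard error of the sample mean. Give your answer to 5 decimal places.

Under SRS without replacement, Var(ȳ) = (1 − f)·s²/n with f = n/N = 710/3188 = 0.22271016.
Var(ȳ) = (1 − 0.22271016)·44.5/710 = 0.77728984·0.062676056 = 0.048717462.
SE(ȳ) = √(0.048717462) = 0.22072.

0.22072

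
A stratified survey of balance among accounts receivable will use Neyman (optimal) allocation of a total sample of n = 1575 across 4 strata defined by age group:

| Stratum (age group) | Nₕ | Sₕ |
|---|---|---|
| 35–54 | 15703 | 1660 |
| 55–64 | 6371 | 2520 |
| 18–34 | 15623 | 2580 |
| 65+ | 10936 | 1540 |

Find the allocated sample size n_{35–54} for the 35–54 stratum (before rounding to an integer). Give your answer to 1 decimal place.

413.6

Neyman allocation: nₕ = n·NₕSₕ / Σⱼ NⱼSⱼ.
Σ NⱼSⱼ = 15703·1660 + 6371·2520 + 15623·2580 + 10936·1540 = 9.927068 × 10^7.
n_{35–54} = 1575·15703·1660 / (9.927068 × 10^7) = 413.6.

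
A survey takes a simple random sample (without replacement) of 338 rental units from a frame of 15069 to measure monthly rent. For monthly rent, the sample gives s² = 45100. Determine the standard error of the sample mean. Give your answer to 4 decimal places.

11.4210

Under SRS without replacement, Var(ȳ) = (1 − f)·s²/n with f = n/N = 338/15069 = 0.02243015.
Var(ȳ) = (1 − 0.02243015)·45100/338 = 0.97756985·133.43195 = 130.43905.
SE(ȳ) = √(130.43905) = 11.4210.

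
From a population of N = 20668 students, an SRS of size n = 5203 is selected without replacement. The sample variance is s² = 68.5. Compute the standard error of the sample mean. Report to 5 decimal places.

Under SRS without replacement, Var(ȳ) = (1 − f)·s²/n with f = n/N = 5203/20668 = 0.25174182.
Var(ȳ) = (1 − 0.25174182)·68.5/5203 = 0.74825818·0.013165481 = 0.0098511791.
SE(ȳ) = √(0.0098511791) = 0.09925.

0.09925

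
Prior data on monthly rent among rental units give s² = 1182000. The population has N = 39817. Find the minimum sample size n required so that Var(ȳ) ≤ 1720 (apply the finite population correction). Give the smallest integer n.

676

Without fpc, n₀ = s²/D = 1182000/1720 = 687.2093.
With fpc, (1 − n/N)·s²/n ≤ D requires n ≥ n₀/(1 + n₀/N) = 687.2093/(1 + 687.2093/39817) = 675.5499.
Rounding up, n = 676.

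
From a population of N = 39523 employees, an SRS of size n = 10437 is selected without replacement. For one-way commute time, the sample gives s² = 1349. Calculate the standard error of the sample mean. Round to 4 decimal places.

0.3084

Under SRS without replacement, Var(ȳ) = (1 − f)·s²/n with f = n/N = 10437/39523 = 0.26407408.
Var(ȳ) = (1 − 0.26407408)·1349/10437 = 0.73592592·0.1292517 = 0.095119676.
SE(ȳ) = √(0.095119676) = 0.3084.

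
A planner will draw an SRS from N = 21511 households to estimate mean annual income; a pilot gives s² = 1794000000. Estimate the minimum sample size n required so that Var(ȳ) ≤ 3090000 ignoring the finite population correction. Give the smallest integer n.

581

Without fpc, n₀ = s²/D = 1794000000/3090000 = 580.5825.
Rounding up, n = 581.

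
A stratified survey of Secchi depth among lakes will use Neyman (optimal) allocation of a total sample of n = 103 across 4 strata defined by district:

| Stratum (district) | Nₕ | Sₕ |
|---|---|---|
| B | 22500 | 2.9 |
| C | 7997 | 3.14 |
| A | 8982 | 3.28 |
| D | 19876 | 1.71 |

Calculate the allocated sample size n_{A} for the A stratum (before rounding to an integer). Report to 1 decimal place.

19.7

Neyman allocation: nₕ = n·NₕSₕ / Σⱼ NⱼSⱼ.
Σ NⱼSⱼ = 22500·2.9 + 7997·3.14 + 8982·3.28 + 19876·1.71 = 153809.5.
n_{A} = 103·8982·3.28 / 153809.5 = 19.7.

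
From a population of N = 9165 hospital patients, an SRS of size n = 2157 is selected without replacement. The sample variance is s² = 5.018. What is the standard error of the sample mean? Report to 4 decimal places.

Under SRS without replacement, Var(ȳ) = (1 − f)·s²/n with f = n/N = 2157/9165 = 0.23535188.
Var(ȳ) = (1 − 0.23535188)·5.018/2157 = 0.76464812·0.0023263792 = 0.0017788615.
SE(ȳ) = √(0.0017788615) = 0.0422.

0.0422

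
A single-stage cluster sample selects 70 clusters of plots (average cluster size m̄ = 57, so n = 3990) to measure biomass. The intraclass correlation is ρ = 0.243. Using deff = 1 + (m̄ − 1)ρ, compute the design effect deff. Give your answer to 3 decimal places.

deff = 1 + (57 − 1)·0.243 = 1 + 13.608 = 14.608.

14.608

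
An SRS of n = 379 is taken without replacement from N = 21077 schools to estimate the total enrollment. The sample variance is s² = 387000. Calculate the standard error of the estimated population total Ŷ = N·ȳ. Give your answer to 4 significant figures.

Var(Ŷ) = N²·Var(ȳ) = N²·(1 − n/N)·s²/n.
f = 379/21077 = 0.01798169; Var(ȳ) = 0.98201831·387000/379 = 1002.7469.
Var(Ŷ) = 21077² · 1002.7469 = 4.4546021 × 10^11.
SE(Ŷ) = √(4.4546021 × 10^11) = 667400.

667400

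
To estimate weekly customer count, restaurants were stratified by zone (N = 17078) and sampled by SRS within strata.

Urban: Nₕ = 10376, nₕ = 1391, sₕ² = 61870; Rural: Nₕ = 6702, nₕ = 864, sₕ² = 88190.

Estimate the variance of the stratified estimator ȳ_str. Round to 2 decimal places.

27.91

Var(ȳ_str) = Σₕ Wₕ²(1 − fₕ)sₕ²/nₕ with Wₕ = Nₕ/N, N = 17078.
Urban: Wₕ = 0.60756529; term = 0.60756529²·(1 − 0.13405937)·61870/1391 = 14.217624.
Rural: Wₕ = 0.39243471; term = 0.39243471²·(1 − 0.12891674)·88190/864 = 13.693047.
Sum = 27.910671.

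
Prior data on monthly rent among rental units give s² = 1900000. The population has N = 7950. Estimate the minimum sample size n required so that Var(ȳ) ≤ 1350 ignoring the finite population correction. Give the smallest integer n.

Without fpc, n₀ = s²/D = 1900000/1350 = 1407.4074.
Rounding up, n = 1408.

1408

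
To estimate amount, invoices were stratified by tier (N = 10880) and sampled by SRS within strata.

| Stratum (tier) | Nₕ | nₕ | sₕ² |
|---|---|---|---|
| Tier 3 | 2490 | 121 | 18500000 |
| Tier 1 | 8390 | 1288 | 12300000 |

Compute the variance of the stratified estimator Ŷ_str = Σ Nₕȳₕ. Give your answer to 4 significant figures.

1.471 × 10^12

Var(Ŷ_str) = Σₕ Nₕ²(1 − fₕ)sₕ²/nₕ.
Tier 3: 2490²·(1 − 121/2490)·18500000/121 = 9.0188417 × 10^11.
Tier 1: 8390²·(1 − 1288/8390)·12300000/1288 = 5.6902569 × 10^11.
Sum = 1.4709099 × 10^12.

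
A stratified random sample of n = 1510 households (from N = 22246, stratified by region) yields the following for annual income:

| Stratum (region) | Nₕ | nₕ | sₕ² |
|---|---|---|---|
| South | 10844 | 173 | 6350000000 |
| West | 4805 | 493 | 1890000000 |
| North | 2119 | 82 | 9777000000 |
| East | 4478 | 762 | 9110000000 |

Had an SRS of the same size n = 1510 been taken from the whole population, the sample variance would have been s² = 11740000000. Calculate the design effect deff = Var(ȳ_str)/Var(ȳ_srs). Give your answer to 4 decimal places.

Var(ȳ_str) = Σ Wₕ²(1−fₕ)sₕ²/nₕ with Wₕ = Nₕ/22246:
  South: (10844/22246)²·(1−173/10844)·6350000000/173 = 8.5825904 × 10^6
  West: (4805/22246)²·(1−493/4805)·1890000000/493 = 160503
  North: (2119/22246)²·(1−82/2119)·9777000000/82 = 1.0399438 × 10^6
  East: (4478/22246)²·(1−762/4478)·9110000000/762 = 401993.78
  → Var(ȳ_str) = 1.0185031 × 10^7.
Var(ȳ_srs) = (1 − 1510/22246)·11740000000/1510 = 7.2470991 × 10^6.
deff = (1.0185031 × 10^7) / (7.2470991 × 10^6) = 1.4054.

1.4054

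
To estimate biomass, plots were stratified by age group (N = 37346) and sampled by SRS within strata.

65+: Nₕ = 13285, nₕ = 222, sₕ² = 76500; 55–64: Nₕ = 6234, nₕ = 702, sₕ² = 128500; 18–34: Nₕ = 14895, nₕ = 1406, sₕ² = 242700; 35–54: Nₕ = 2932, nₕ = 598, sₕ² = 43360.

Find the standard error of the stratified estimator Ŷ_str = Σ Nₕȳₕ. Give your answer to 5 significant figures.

Var(Ŷ_str) = Σₕ Nₕ²(1 − fₕ)sₕ²/nₕ.
65+: 13285²·(1 − 222/13285)·76500/222 = 5.980162 × 10^10.
55–64: 6234²·(1 − 702/6234)·128500/702 = 6.3126976 × 10^9.
18–34: 14895²·(1 − 1406/14895)·242700/1406 = 3.4682047 × 10^10.
35–54: 2932²·(1 − 598/2932)·43360/598 = 4.961956 × 10^8.
Sum = 1.0129256 × 10^11.
SE = √(1.0129256 × 10^11) = 318260.

318260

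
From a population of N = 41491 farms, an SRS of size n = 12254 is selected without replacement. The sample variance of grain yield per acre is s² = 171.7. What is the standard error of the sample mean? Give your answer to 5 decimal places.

Under SRS without replacement, Var(ȳ) = (1 − f)·s²/n with f = n/N = 12254/41491 = 0.29534116.
Var(ȳ) = (1 − 0.29534116)·171.7/12254 = 0.70465884·0.014011751 = 0.0098735044.
SE(ȳ) = √(0.0098735044) = 0.09937.

0.09937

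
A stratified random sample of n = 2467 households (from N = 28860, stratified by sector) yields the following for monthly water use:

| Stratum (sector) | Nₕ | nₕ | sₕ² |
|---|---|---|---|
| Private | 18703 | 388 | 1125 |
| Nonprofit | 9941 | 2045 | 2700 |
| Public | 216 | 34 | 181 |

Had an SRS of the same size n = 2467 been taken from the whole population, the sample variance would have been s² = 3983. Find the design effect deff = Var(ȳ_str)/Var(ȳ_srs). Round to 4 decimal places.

0.8921

Var(ȳ_str) = Σ Wₕ²(1−fₕ)sₕ²/nₕ with Wₕ = Nₕ/28860:
  Private: (18703/28860)²·(1−388/18703)·1125/388 = 1.1924669
  Nonprofit: (9941/28860)²·(1−2045/9941)·2700/2045 = 0.12442711
  Public: (216/28860)²·(1−34/216)·181/34 = 2.5126508 × 10^-4
  → Var(ȳ_str) = 1.3171453.
Var(ȳ_srs) = (1 − 2467/28860)·3983/2467 = 1.4765005.
deff = 1.3171453 / 1.4765005 = 0.8921.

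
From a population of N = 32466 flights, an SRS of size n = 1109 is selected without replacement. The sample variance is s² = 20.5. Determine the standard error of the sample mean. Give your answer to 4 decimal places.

Under SRS without replacement, Var(ȳ) = (1 − f)·s²/n with f = n/N = 1109/32466 = 0.03415881.
Var(ȳ) = (1 − 0.03415881)·20.5/1109 = 0.96584119·0.018485122 = 0.017853692.
SE(ȳ) = √(0.017853692) = 0.1336.

0.1336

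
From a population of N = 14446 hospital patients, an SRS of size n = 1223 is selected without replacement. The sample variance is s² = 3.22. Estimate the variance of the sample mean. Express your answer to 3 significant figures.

Under SRS without replacement, Var(ȳ) = (1 − f)·s²/n with f = n/N = 1223/14446 = 0.08466011.
Var(ȳ) = (1 − 0.08466011)·3.22/1223 = 0.91533989·0.00263287 = 0.0024099709.

0.00241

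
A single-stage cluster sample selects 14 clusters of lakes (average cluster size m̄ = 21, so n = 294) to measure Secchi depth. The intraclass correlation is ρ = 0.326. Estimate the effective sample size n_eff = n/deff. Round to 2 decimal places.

deff = 1 + (21 − 1)·0.326 = 1 + 6.52 = 7.52.
n_eff = 294 / 7.52 = 39.10.

39.10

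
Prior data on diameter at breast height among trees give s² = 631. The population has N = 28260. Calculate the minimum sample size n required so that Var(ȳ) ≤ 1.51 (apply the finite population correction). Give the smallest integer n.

Without fpc, n₀ = s²/D = 631/1.51 = 417.8808.
With fpc, (1 − n/N)·s²/n ≤ D requires n ≥ n₀/(1 + n₀/N) = 417.8808/(1 + 417.8808/28260) = 411.7916.
Rounding up, n = 412.

412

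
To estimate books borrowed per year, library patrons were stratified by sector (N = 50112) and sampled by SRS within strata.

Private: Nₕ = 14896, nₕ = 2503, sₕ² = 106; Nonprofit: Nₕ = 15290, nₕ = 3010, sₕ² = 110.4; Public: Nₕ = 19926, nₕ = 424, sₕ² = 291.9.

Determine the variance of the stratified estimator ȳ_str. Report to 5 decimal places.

0.11239

Var(ȳ_str) = Σₕ Wₕ²(1 − fₕ)sₕ²/nₕ with Wₕ = Nₕ/N, N = 50112.
Private: Wₕ = 0.29725415; term = 0.29725415²·(1 − 0.16803169)·106/2503 = 0.0031132046.
Nonprofit: Wₕ = 0.30511654; term = 0.30511654²·(1 − 0.19686069)·110.4/3010 = 0.0027423631.
Public: Wₕ = 0.39762931; term = 0.39762931²·(1 − 0.02127873)·291.9/424 = 0.10653297.
Sum = 0.11238854.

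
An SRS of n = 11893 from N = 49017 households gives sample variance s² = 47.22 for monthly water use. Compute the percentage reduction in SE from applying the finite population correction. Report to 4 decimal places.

f = n/N = 11893/49017 = 0.24263011.
SE_no-fpc = √(s²/n) = 0.063011132; SE_fpc = √((1−f)s²/n) = 0.054836699.
Ratio = √(1−f) = 0.87027001. Reduction = 100·(1 − 0.87027001) = 12.9730%.

12.9730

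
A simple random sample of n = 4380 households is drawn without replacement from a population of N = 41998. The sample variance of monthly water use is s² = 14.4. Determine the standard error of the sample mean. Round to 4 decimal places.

0.0543

Under SRS without replacement, Var(ȳ) = (1 − f)·s²/n with f = n/N = 4380/41998 = 0.10429068.
Var(ȳ) = (1 − 0.10429068)·14.4/4380 = 0.89570932·0.0032876712 = 0.0029447978.
SE(ȳ) = √(0.0029447978) = 0.0543.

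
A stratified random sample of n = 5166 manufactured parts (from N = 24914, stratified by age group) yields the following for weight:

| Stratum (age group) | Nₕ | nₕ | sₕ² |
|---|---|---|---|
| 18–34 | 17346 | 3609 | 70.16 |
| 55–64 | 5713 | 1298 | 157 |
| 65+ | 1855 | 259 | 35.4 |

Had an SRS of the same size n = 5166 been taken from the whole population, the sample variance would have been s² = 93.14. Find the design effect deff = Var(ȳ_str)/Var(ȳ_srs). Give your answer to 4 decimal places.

Var(ȳ_str) = Σ Wₕ²(1−fₕ)sₕ²/nₕ with Wₕ = Nₕ/24914:
  18–34: (17346/24914)²·(1−3609/17346)·70.16/3609 = 0.0074628896
  55–64: (5713/24914)²·(1−1298/5713)·157/1298 = 0.0049151069
  65+: (1855/24914)²·(1−259/1855)·35.4/259 = 6.5191861 × 10^-4
  → Var(ȳ_str) = 0.013029915.
Var(ȳ_srs) = (1 − 5166/24914)·93.14/5166 = 0.014290963.
deff = 0.013029915 / 0.014290963 = 0.9118.

0.9118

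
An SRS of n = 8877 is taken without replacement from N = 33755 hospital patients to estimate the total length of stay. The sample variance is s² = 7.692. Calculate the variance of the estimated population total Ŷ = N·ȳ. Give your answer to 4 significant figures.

Var(Ŷ) = N²·Var(ȳ) = N²·(1 − n/N)·s²/n.
f = 8877/33755 = 0.26298326; Var(ȳ) = 0.73701674·7.692/8877 = 6.386316 × 10^-4.
Var(Ŷ) = 33755² · (6.386316 × 10^-4) = 727656.86.

727700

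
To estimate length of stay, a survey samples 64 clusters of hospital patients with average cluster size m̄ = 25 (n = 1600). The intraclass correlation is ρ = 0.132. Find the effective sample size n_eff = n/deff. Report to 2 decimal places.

383.88

deff = 1 + (25 − 1)·0.132 = 1 + 3.168 = 4.168.
n_eff = 1600 / 4.168 = 383.88.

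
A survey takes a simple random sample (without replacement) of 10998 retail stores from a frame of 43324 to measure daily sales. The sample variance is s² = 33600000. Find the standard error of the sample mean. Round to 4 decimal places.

47.7446

Under SRS without replacement, Var(ȳ) = (1 − f)·s²/n with f = n/N = 10998/43324 = 0.25385468.
Var(ȳ) = (1 − 0.25385468)·33600000/10998 = 0.74614532·3055.1009 = 2279.5493.
SE(ȳ) = √(2279.5493) = 47.7446.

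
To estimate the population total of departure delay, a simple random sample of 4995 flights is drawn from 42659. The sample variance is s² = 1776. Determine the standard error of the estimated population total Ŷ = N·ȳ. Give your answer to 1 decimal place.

23901.3

Var(Ŷ) = N²·Var(ȳ) = N²·(1 − n/N)·s²/n.
f = 4995/42659 = 0.11709135; Var(ȳ) = 0.88290865·1776/4995 = 0.31392307.
Var(Ŷ) = 42659² · 0.31392307 = 5.7127415 × 10^8.
SE(Ŷ) = √(5.7127415 × 10^8) = 23901.3.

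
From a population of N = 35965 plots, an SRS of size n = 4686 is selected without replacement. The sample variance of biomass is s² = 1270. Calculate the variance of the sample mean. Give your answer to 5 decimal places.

Under SRS without replacement, Var(ȳ) = (1 − f)·s²/n with f = n/N = 4686/35965 = 0.13029334.
Var(ȳ) = (1 − 0.13029334)·1270/4686 = 0.86970666·0.27102006 = 0.23570795.

0.23571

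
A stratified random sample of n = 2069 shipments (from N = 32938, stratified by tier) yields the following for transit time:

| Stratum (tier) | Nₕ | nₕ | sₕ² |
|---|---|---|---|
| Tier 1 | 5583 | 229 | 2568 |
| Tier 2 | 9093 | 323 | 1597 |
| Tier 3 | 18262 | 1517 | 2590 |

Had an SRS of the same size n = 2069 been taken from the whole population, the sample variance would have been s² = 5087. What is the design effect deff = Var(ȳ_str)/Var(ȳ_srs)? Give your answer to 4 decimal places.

Var(ȳ_str) = Σ Wₕ²(1−fₕ)sₕ²/nₕ with Wₕ = Nₕ/32938:
  Tier 1: (5583/32938)²·(1−229/5583)·2568/229 = 0.30896628
  Tier 2: (9093/32938)²·(1−323/9093)·1597/323 = 0.36342494
  Tier 3: (18262/32938)²·(1−1517/18262)·2590/1517 = 0.48123059
  → Var(ȳ_str) = 1.1536218.
Var(ȳ_srs) = (1 − 2069/32938)·5087/2069 = 2.304234.
deff = 1.1536218 / 2.304234 = 0.5007.

0.5007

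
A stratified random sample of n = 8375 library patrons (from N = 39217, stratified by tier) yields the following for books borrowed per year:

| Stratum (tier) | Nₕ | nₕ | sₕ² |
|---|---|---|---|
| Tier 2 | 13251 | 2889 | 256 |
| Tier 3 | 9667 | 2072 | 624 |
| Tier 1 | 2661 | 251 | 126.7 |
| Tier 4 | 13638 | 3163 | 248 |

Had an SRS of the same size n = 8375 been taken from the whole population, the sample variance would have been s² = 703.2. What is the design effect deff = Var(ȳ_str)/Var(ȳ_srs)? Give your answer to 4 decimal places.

Var(ȳ_str) = Σ Wₕ²(1−fₕ)sₕ²/nₕ with Wₕ = Nₕ/39217:
  Tier 2: (13251/39217)²·(1−2889/13251)·256/2889 = 0.0079110828
  Tier 3: (9667/39217)²·(1−2072/9667)·624/2072 = 0.014376911
  Tier 1: (2661/39217)²·(1−251/2661)·126.7/251 = 0.0021048254
  Tier 4: (13638/39217)²·(1−3163/13638)·248/3163 = 0.0072829691
  → Var(ȳ_str) = 0.031675788.
Var(ȳ_srs) = (1 − 8375/39217)·703.2/8375 = 0.06603318.
deff = 0.031675788 / 0.06603318 = 0.4797.

0.4797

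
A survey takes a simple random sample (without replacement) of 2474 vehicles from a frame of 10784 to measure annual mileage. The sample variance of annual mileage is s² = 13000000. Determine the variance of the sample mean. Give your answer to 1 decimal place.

Under SRS without replacement, Var(ȳ) = (1 − f)·s²/n with f = n/N = 2474/10784 = 0.22941395.
Var(ȳ) = (1 − 0.22941395)·13000000/2474 = 0.77058605·5254.6483 = 4049.1587.

4049.2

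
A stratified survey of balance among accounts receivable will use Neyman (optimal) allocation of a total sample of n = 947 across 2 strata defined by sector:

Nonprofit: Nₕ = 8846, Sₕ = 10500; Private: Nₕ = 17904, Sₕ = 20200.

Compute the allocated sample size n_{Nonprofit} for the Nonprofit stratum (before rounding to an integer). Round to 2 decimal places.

193.51

Neyman allocation: nₕ = n·NₕSₕ / Σⱼ NⱼSⱼ.
Σ NⱼSⱼ = 8846·10500 + 17904·20200 = 4.545438 × 10^8.
n_{Nonprofit} = 947·8846·10500 / (4.545438 × 10^8) = 193.51.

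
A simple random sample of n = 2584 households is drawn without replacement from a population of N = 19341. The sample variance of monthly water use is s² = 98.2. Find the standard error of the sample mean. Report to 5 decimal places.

0.18145

Under SRS without replacement, Var(ȳ) = (1 − f)·s²/n with f = n/N = 2584/19341 = 0.13360219.
Var(ȳ) = (1 − 0.13360219)·98.2/2584 = 0.86639781·0.038003096 = 0.032925799.
SE(ȳ) = √(0.032925799) = 0.18145.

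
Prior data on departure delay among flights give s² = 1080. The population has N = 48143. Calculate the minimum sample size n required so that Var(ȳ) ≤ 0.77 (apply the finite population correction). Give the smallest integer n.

1363

Without fpc, n₀ = s²/D = 1080/0.77 = 1402.5974.
With fpc, (1 − n/N)·s²/n ≤ D requires n ≥ n₀/(1 + n₀/N) = 1402.5974/(1 + 1402.5974/48143) = 1362.8910.
Rounding up, n = 1363.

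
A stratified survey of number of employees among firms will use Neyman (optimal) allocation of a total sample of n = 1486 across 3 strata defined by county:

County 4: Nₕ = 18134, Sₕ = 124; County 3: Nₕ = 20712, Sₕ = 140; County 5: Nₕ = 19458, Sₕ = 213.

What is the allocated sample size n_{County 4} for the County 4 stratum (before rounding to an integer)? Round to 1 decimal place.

359.6

Neyman allocation: nₕ = n·NₕSₕ / Σⱼ NⱼSⱼ.
Σ NⱼSⱼ = 18134·124 + 20712·140 + 19458·213 = 9.29285 × 10^6.
n_{County 4} = 1486·18134·124 / (9.29285 × 10^6) = 359.6.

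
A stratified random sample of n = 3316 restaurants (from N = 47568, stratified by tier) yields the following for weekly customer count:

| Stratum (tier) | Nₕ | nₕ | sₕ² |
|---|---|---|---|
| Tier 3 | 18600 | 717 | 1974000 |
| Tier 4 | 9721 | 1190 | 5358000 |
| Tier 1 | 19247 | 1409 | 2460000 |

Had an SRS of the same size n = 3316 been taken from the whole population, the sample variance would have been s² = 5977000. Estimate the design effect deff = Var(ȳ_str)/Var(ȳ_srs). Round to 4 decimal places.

Var(ȳ_str) = Σ Wₕ²(1−fₕ)sₕ²/nₕ with Wₕ = Nₕ/47568:
  Tier 3: (18600/47568)²·(1−717/18600)·1974000/717 = 404.71708
  Tier 4: (9721/47568)²·(1−1190/9721)·5358000/1190 = 165.0201
  Tier 1: (19247/47568)²·(1−1409/19247)·2460000/1409 = 264.91316
  → Var(ȳ_str) = 834.65034.
Var(ȳ_srs) = (1 − 3316/47568)·5977000/3316 = 1676.8212.
deff = 834.65034 / 1676.8212 = 0.4978.

0.4978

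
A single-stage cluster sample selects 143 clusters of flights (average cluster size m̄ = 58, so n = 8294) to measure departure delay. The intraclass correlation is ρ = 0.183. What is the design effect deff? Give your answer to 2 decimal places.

deff = 1 + (58 − 1)·0.183 = 1 + 10.431 = 11.431.

11.43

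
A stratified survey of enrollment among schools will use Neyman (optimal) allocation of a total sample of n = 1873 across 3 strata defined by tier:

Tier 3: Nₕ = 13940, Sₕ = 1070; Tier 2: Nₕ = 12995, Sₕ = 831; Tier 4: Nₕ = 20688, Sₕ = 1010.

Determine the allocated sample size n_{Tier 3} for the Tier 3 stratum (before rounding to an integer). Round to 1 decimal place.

599.4

Neyman allocation: nₕ = n·NₕSₕ / Σⱼ NⱼSⱼ.
Σ NⱼSⱼ = 13940·1070 + 12995·831 + 20688·1010 = 4.6609525 × 10^7.
n_{Tier 3} = 1873·13940·1070 / (4.6609525 × 10^7) = 599.4.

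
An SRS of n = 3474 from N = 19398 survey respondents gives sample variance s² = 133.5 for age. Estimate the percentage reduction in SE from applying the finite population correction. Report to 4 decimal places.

f = n/N = 3474/19398 = 0.17909063.
SE_no-fpc = √(s²/n) = 0.19603144; SE_fpc = √((1−f)s²/n) = 0.17761242.
Ratio = √(1−f) = 0.90604049. Reduction = 100·(1 − 0.90604049) = 9.3960%.

9.3960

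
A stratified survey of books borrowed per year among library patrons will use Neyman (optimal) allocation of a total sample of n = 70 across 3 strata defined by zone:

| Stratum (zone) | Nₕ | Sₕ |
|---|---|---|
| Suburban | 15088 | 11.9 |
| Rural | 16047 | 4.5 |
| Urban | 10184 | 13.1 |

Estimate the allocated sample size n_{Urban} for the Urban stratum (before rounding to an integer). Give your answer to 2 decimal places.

Neyman allocation: nₕ = n·NₕSₕ / Σⱼ NⱼSⱼ.
Σ NⱼSⱼ = 15088·11.9 + 16047·4.5 + 10184·13.1 = 385169.1.
n_{Urban} = 70·10184·13.1 / 385169.1 = 24.25.

24.25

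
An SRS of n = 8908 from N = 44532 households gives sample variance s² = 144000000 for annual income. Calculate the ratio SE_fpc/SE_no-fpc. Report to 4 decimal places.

f = n/N = 8908/44532 = 0.20003593.
SE_no-fpc = √(s²/n) = 127.14262; SE_fpc = √((1−f)s²/n) = 113.71726.
Ratio = √(1−f) = 0.89440711.

0.8944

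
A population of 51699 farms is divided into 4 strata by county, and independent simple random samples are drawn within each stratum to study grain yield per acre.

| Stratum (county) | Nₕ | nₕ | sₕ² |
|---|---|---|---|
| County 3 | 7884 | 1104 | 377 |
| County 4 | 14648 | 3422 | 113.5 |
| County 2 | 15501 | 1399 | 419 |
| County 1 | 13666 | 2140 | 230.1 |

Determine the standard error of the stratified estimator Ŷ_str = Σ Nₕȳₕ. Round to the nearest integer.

10301

Var(Ŷ_str) = Σₕ Nₕ²(1 − fₕ)sₕ²/nₕ.
County 3: 7884²·(1 − 1104/7884)·377/1104 = 1.8253602 × 10^7.
County 4: 14648²·(1 − 3422/14648)·113.5/3422 = 5.4540514 × 10^6.
County 2: 15501²·(1 − 1399/15501)·419/1399 = 6.5469155 × 10^7.
County 1: 13666²·(1 − 2140/13666)·230.1/2140 = 1.6936469 × 10^7.
Sum = 1.0611328 × 10^8.
SE = √(1.0611328 × 10^8) = 10301.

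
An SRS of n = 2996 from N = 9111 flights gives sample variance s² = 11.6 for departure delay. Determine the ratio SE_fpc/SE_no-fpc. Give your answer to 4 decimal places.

0.8192

f = n/N = 2996/9111 = 0.32883328.
SE_no-fpc = √(s²/n) = 0.062224024; SE_fpc = √((1−f)s²/n) = 0.050976885.
Ratio = √(1−f) = 0.81924766.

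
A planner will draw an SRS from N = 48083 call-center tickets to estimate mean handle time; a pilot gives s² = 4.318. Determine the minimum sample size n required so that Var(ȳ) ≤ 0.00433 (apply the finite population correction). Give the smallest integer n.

Without fpc, n₀ = s²/D = 4.318/0.00433 = 997.2286.
With fpc, (1 − n/N)·s²/n ≤ D requires n ≥ n₀/(1 + n₀/N) = 997.2286/(1 + 997.2286/48083) = 976.9666.
Rounding up, n = 977.

977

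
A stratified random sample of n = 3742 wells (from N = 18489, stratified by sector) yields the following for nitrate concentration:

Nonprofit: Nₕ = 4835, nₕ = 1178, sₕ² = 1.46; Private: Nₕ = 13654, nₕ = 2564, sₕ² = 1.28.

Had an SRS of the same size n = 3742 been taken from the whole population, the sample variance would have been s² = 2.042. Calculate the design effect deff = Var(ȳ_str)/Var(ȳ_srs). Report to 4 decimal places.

Var(ȳ_str) = Σ Wₕ²(1−fₕ)sₕ²/nₕ with Wₕ = Nₕ/18489:
  Nonprofit: (4835/18489)²·(1−1178/4835)·1.46/1178 = 6.4106514 × 10^-5
  Private: (13654/18489)²·(1−2564/13654)·1.28/2564 = 2.2113452 × 10^-4
  → Var(ȳ_str) = 2.8524103 × 10^-4.
Var(ȳ_srs) = (1 − 3742/18489)·2.042/3742 = 4.3525344 × 10^-4.
deff = (2.8524103 × 10^-4) / (4.3525344 × 10^-4) = 0.6553.

0.6553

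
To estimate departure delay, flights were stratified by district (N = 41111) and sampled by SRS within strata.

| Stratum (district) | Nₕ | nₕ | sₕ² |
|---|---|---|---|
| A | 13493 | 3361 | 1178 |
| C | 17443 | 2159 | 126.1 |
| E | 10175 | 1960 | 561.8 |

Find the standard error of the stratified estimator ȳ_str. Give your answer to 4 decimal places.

Var(ȳ_str) = Σₕ Wₕ²(1 − fₕ)sₕ²/nₕ with Wₕ = Nₕ/N, N = 41111.
A: Wₕ = 0.32820900; term = 0.32820900²·(1 − 0.24909212)·1178/3361 = 0.02835074.
C: Wₕ = 0.42429034; term = 0.42429034²·(1 − 0.12377458)·126.1/2159 = 0.0092130743.
E: Wₕ = 0.24750067; term = 0.24750067²·(1 − 0.19262899)·561.8/1960 = 0.01417593.
Sum = 0.051739744.
SE = √(0.051739744) = 0.2275.

0.2275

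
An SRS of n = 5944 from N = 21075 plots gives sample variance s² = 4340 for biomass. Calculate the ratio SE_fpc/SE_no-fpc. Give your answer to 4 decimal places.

f = n/N = 5944/21075 = 0.28204033.
SE_no-fpc = √(s²/n) = 0.85448701; SE_fpc = √((1−f)s²/n) = 0.72402821.
Ratio = √(1−f) = 0.84732501.

0.8473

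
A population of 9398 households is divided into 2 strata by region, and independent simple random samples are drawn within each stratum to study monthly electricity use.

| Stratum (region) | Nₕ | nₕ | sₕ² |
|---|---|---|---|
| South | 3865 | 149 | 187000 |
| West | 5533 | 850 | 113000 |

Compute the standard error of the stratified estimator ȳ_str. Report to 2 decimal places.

Var(ȳ_str) = Σₕ Wₕ²(1 − fₕ)sₕ²/nₕ with Wₕ = Nₕ/N, N = 9398.
South: Wₕ = 0.41125771; term = 0.41125771²·(1 − 0.03855110)·187000/149 = 204.08433.
West: Wₕ = 0.58874229; term = 0.58874229²·(1 − 0.15362371)·113000/850 = 39.000795.
Sum = 243.08513.
SE = √(243.08513) = 15.59.

15.59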